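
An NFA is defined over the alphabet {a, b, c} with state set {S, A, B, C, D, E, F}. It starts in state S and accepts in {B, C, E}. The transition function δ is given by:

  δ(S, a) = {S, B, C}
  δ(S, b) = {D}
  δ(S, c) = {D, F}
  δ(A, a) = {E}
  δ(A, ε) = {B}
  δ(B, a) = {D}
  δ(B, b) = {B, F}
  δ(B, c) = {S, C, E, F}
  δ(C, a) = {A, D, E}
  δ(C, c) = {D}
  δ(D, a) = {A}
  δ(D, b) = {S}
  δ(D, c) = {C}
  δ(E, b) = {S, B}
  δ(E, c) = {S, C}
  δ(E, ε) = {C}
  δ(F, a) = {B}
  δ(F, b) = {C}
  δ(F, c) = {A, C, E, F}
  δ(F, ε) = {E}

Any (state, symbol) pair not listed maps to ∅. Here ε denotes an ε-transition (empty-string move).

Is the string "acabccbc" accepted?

Start in {S}.
Read 'a': {S} → {S, B, C}.
Read 'c': {S, B, C} → {S, C, D, E, F}.
Read 'a': {S, C, D, E, F} → {S, A, B, C, D, E}.
Read 'b': {S, A, B, C, D, E} → {S, B, C, D, E, F}.
Read 'c': {S, B, C, D, E, F} → {S, A, B, C, D, E, F}.
Read 'c': {S, A, B, C, D, E, F} → {S, A, B, C, D, E, F}.
Read 'b': {S, A, B, C, D, E, F} → {S, B, C, D, E, F}.
Read 'c': {S, B, C, D, E, F} → {S, A, B, C, D, E, F}.
The final set {S, A, B, C, D, E, F} contains the accepting states B, C, E.

Yes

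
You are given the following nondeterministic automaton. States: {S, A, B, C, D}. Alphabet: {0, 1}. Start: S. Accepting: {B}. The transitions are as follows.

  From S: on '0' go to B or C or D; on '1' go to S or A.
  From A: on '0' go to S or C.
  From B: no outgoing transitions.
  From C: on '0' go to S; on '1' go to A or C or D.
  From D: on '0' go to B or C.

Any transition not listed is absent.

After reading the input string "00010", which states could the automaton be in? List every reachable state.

Start in {S}.
Read '0': {S} → {B, C, D}.
Read '0': {B, C, D} → {S, B, C}.
Read '0': {S, B, C} → {S, B, C, D}.
Read '1': {S, B, C, D} → {S, A, C, D}.
Read '0': {S, A, C, D} → {S, B, C, D}.

{S, B, C, D}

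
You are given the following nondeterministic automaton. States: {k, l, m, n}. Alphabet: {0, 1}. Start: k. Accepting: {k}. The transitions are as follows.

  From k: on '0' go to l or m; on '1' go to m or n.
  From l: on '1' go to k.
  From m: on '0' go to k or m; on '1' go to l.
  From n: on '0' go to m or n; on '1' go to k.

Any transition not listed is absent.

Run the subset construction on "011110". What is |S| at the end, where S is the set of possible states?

4

Start in {k}.
Read '0': {k} → {l, m}.
Read '1': {l, m} → {k, l}.
Read '1': {k, l} → {k, m, n}.
Read '1': {k, m, n} → {k, l, m, n}.
Read '1': {k, l, m, n} → {k, l, m, n}.
Read '0': {k, l, m, n} → {k, l, m, n}.
That set has 4 states.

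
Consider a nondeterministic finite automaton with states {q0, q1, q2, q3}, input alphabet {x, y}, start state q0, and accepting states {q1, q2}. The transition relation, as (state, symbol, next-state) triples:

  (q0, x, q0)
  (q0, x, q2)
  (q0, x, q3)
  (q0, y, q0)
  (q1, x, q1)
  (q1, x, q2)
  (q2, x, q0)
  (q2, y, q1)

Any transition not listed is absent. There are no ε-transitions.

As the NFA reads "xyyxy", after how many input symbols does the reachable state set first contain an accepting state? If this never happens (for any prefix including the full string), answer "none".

1

Start in {q0}.
Read 'x': q0→{q0, q2, q3}; now {q0, q2, q3}.
None of the earlier sets intersect F, but {q0, q2, q3} does.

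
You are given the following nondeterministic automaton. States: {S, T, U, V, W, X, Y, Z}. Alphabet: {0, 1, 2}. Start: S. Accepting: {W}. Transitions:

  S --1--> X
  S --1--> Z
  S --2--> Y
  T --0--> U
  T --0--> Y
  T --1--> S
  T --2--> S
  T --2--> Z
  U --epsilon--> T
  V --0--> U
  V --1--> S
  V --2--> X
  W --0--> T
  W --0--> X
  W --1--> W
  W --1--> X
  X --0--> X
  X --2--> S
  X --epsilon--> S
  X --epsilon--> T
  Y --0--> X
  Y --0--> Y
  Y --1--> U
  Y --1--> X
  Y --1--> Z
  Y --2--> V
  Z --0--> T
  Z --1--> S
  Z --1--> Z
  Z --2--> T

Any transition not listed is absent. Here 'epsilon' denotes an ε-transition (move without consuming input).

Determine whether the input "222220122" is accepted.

Start in {S}.
Read '2': {S} → {Y}.
Read '2': {Y} → {V}.
Read '2': {V} → {S, T, X}.
Read '2': {S, T, X} → {S, Y, Z}.
Read '2': {S, Y, Z} → {T, V, Y}.
Read '0': {T, V, Y} → {S, T, U, X, Y}.
Read '1': {S, T, U, X, Y} → {S, T, U, X, Z}.
Read '2': {S, T, U, X, Z} → {S, T, Y, Z}.
Read '2': {S, T, Y, Z} → {S, T, V, Y, Z}.
The final set {S, T, V, Y, Z} contains no accepting state.

No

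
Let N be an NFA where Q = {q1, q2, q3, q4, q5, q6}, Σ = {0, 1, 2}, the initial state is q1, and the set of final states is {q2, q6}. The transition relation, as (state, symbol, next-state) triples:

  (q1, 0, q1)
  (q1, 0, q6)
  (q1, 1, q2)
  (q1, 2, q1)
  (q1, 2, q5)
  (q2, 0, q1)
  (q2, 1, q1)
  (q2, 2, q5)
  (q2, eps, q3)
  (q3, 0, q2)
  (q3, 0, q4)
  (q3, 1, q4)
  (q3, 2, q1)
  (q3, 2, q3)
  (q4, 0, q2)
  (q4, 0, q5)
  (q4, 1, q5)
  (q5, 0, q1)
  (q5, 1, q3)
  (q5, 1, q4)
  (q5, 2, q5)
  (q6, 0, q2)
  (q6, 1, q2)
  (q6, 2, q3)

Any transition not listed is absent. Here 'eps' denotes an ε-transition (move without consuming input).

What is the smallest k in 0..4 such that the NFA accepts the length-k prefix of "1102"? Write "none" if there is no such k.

1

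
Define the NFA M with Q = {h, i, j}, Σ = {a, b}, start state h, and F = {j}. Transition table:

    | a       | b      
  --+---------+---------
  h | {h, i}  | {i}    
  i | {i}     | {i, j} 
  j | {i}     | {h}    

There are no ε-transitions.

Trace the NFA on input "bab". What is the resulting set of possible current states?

{i, j}

Start in {h}.
Read 'b': {h} → {i}.
Read 'a': {i} → {i}.
Read 'b': {i} → {i, j}.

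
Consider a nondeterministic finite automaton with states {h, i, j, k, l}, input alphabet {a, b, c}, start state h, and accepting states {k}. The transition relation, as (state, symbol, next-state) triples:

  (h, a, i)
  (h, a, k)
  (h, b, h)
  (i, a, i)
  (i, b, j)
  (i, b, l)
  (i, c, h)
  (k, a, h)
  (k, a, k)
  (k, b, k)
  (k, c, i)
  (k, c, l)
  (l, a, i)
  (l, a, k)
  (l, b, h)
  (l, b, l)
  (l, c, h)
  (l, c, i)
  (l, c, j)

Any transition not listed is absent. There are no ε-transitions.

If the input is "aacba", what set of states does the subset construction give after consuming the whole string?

Start in {h}.
Read 'a': h→{i, k}; now {i, k}.
Read 'a': i→{i}, k→{h, k}; now {h, i, k}.
Read 'c': h→∅, i→{h}, k→{i, l}; now {h, i, l}.
Read 'b': h→{h}, i→{j, l}, l→{h, l}; now {h, j, l}.
Read 'a': h→{i, k}, j→∅, l→{i, k}; now {i, k}.

{i, k}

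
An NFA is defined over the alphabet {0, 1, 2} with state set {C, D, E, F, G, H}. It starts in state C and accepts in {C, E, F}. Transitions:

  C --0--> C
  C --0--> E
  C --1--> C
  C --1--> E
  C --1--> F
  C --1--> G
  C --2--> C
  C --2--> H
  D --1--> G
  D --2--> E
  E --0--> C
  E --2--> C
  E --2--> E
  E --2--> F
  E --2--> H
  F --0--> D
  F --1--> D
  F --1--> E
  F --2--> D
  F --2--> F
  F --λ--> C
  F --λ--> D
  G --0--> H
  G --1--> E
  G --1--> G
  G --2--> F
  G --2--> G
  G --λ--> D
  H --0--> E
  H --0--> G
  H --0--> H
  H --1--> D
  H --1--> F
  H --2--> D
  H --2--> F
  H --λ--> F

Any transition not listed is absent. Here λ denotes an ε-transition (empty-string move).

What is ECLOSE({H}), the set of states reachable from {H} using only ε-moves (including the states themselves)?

{C, D, F, H}

Begin with {H}.
ε-move H → F; add F.
ε-move F → C; add C.
ε-move F → D; add D.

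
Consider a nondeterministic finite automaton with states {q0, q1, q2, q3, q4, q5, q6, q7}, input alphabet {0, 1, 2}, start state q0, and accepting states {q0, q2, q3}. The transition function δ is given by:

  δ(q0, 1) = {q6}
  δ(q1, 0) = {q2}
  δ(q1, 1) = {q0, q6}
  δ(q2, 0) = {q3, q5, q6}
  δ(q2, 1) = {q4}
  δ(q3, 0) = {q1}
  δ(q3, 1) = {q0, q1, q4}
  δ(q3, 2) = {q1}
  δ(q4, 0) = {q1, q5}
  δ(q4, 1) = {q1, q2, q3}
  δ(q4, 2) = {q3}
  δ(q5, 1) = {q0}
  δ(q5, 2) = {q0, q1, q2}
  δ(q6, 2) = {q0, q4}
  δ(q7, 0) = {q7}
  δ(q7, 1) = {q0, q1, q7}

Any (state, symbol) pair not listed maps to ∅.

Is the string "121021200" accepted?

Yes

Start in {q0}.
Read '1': q0→{q6}; now {q6}.
Read '2': q6→{q0, q4}; now {q0, q4}.
Read '1': q0→{q6}, q4→{q1, q2, q3}; now {q1, q2, q3, q6}.
Read '0': q1→{q2}, q2→{q3, q5, q6}, q3→{q1}, q6→∅; now {q1, q2, q3, q5, q6}.
Read '2': q1→∅, q2→∅, q3→{q1}, q5→{q0, q1, q2}, q6→{q0, q4}; now {q0, q1, q2, q4}.
Read '1': q0→{q6}, q1→{q0, q6}, q2→{q4}, q4→{q1, q2, q3}; now {q0, q1, q2, q3, q4, q6}.
Read '2': q0→∅, q1→∅, q2→∅, q3→{q1}, q4→{q3}, q6→{q0, q4}; now {q0, q1, q3, q4}.
Read '0': q0→∅, q1→{q2}, q3→{q1}, q4→{q1, q5}; now {q1, q2, q5}.
Read '0': q1→{q2}, q2→{q3, q5, q6}, q5→∅; now {q2, q3, q5, q6}.
The final set {q2, q3, q5, q6} contains the accepting states q2, q3.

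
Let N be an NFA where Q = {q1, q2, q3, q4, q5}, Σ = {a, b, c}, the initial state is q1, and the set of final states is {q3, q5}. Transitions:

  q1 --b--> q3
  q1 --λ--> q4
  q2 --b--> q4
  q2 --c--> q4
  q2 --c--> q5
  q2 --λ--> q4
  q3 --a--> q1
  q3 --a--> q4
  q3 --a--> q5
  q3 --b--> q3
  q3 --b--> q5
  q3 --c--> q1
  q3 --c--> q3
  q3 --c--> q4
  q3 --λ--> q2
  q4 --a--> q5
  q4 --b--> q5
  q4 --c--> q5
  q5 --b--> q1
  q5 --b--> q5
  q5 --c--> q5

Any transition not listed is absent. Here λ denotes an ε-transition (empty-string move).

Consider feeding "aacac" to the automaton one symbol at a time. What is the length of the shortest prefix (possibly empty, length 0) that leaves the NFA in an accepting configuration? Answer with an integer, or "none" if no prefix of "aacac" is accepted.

Start: ε-closure({q1}) = {q1, q4}.
Read 'a': q1→∅, q4→{q5}; now {q5}.
None of the earlier sets intersect F, but {q5} does.

1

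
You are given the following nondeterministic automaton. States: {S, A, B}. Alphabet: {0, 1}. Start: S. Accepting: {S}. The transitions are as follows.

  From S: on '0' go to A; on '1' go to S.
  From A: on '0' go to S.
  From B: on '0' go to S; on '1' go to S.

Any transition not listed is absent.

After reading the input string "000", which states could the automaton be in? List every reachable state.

{A}

Start in {S}.
Read '0': {S} → {A}.
Read '0': {A} → {S}.
Read '0': {S} → {A}.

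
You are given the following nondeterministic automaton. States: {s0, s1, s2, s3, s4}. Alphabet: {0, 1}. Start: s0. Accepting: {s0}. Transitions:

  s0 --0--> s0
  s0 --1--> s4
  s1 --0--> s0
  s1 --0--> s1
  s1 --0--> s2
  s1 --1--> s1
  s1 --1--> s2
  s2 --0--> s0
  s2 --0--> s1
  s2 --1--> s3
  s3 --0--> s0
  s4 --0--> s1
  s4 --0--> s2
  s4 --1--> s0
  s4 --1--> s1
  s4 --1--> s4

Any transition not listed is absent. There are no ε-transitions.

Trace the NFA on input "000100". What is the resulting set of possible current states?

{s0, s1, s2}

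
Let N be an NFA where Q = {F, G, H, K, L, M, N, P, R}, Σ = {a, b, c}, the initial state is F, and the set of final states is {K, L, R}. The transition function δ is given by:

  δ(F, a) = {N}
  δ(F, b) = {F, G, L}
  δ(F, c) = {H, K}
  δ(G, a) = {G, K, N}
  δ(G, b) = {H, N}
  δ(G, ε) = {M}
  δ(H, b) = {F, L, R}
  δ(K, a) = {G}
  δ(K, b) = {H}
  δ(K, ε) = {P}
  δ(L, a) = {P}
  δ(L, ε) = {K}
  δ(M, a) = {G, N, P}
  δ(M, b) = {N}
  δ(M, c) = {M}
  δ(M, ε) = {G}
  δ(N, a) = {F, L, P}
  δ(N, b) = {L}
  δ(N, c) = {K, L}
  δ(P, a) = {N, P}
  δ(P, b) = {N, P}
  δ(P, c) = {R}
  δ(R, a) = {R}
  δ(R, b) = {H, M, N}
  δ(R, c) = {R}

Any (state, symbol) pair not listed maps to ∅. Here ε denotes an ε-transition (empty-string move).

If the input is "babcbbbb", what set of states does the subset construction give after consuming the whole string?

{F, G, H, K, L, M, N, P, R}

Start in {F}.
Read 'b': F→{F, G, L}; union {F, G, L}; ε-closure = {F, G, K, L, M, P}.
Read 'a': F→{N}, G→{G, K, N}, K→{G}, L→{P}, M→{G, N, P}, P→{N, P}; union {G, K, N, P}; ε-closure = {G, K, M, N, P}.
Read 'b': G→{H, N}, K→{H}, M→{N}, N→{L}, P→{N, P}; union {H, L, N, P}; ε-closure = {H, K, L, N, P}.
Read 'c': H→∅, K→∅, L→∅, N→{K, L}, P→{R}; union {K, L, R}; ε-closure = {K, L, P, R}.
Read 'b': K→{H}, L→∅, P→{N, P}, R→{H, M, N}; union {H, M, N, P}; ε-closure = {G, H, M, N, P}.
Read 'b': G→{H, N}, H→{F, L, R}, M→{N}, N→{L}, P→{N, P}; union {F, H, L, N, P, R}; ε-closure = {F, H, K, L, N, P, R}.
Read 'b': F→{F, G, L}, H→{F, L, R}, K→{H}, L→∅, N→{L}, P→{N, P}, R→{H, M, N}; union {F, G, H, L, M, N, P, R}; ε-closure = {F, G, H, K, L, M, N, P, R}.
Read 'b': F→{F, G, L}, G→{H, N}, H→{F, L, R}, K→{H}, L→∅, M→{N}, N→{L}, P→{N, P}, R→{H, M, N}; union {F, G, H, L, M, N, P, R}; ε-closure = {F, G, H, K, L, M, N, P, R}.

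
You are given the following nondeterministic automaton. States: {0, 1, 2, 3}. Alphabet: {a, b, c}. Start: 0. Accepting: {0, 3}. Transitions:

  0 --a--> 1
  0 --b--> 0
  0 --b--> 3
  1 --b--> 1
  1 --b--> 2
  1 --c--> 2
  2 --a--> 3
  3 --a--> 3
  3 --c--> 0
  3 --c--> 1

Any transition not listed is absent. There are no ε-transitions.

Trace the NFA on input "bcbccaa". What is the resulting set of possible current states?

Start in {0}.
Read 'b': {0} → {0, 3}.
Read 'c': {0, 3} → {0, 1}.
Read 'b': {0, 1} → {0, 1, 2, 3}.
Read 'c': {0, 1, 2, 3} → {0, 1, 2}.
Read 'c': {0, 1, 2} → {2}.
Read 'a': {2} → {3}.
Read 'a': {3} → {3}.

{3}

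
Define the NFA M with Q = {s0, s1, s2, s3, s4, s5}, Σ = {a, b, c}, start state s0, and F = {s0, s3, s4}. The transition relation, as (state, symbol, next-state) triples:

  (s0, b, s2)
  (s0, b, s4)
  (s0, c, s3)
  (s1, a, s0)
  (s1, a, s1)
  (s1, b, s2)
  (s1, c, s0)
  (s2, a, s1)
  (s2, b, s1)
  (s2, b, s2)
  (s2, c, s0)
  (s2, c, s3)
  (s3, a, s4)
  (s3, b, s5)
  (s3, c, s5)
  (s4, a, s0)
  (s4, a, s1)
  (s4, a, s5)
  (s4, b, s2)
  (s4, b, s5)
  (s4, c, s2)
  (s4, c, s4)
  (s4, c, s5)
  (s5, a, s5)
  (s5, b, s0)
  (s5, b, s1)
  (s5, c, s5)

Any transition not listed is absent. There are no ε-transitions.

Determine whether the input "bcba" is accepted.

Yes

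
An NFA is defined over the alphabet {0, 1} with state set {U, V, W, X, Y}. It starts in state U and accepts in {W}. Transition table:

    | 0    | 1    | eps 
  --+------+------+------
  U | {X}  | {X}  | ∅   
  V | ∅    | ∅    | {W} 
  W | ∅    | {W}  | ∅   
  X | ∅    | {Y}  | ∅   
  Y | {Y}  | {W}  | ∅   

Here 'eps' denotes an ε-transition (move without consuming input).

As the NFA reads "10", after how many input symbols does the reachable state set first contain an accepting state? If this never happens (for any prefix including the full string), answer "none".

Start in {U}.
Read '1': U→{X}; now {X}.
Read '0': X→∅; now ∅.
No reachable set along the way intersects F.

none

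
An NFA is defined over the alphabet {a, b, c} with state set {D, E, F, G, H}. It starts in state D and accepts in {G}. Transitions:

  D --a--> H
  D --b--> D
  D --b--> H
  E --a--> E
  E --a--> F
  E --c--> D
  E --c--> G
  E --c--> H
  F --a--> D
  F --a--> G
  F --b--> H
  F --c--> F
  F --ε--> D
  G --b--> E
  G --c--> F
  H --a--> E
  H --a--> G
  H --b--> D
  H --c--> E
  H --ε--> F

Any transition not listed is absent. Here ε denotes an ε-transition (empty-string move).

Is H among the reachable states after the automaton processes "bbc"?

No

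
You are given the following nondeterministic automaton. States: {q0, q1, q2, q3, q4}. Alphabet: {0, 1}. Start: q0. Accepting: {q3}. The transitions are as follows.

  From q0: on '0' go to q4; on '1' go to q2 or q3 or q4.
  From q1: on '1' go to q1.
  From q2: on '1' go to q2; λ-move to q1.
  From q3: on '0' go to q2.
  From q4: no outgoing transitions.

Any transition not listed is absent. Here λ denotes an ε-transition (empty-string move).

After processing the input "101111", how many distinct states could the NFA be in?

2

Start in {q0}.
Read '1': {q0} → {q1, q2, q3, q4}.
Read '0': {q1, q2, q3, q4} → {q1, q2}.
Read '1': {q1, q2} → {q1, q2}.
Read '1': {q1, q2} → {q1, q2}.
Read '1': {q1, q2} → {q1, q2}.
Read '1': {q1, q2} → {q1, q2}.
That set has 2 states.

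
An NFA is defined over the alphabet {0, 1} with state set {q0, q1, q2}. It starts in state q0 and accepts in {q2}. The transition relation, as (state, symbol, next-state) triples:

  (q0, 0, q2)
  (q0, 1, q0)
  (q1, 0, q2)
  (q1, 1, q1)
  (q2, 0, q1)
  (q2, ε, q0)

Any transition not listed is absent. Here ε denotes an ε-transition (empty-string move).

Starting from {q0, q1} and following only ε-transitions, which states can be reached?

{q0, q1}

Begin with {q0, q1}.
No ε-moves leave this set, so the closure equals the set itself.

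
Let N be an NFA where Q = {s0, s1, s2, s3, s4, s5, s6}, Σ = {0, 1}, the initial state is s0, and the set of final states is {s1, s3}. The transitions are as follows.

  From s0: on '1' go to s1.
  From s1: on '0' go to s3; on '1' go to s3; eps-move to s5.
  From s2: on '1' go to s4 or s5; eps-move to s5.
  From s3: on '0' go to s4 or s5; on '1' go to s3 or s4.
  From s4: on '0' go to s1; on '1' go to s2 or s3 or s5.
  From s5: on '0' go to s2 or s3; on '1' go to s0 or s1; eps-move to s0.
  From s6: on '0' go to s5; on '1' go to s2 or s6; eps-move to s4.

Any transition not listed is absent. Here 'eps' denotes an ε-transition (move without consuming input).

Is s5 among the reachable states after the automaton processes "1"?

Yes

Start in {s0}.
Read '1': s0→{s1}; union {s1}; ε-closure = {s0, s1, s5}.
State s5 is in {s0, s1, s5}.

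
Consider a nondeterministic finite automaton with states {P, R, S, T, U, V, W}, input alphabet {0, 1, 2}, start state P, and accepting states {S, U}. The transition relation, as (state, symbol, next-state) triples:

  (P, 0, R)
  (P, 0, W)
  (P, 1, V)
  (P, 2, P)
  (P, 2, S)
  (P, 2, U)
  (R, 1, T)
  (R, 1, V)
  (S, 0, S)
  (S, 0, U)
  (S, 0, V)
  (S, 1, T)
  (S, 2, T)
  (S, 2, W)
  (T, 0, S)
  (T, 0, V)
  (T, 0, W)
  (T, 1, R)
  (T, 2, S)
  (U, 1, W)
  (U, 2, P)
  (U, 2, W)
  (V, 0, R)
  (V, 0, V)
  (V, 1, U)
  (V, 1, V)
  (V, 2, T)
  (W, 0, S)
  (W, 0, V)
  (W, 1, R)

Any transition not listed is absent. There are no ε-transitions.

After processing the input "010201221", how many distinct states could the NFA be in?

Start in {P}.
Read '0': {P} → {R, W}.
Read '1': {R, W} → {R, T, V}.
Read '0': {R, T, V} → {R, S, V, W}.
Read '2': {R, S, V, W} → {T, W}.
Read '0': {T, W} → {S, V, W}.
Read '1': {S, V, W} → {R, T, U, V}.
Read '2': {R, T, U, V} → {P, S, T, W}.
Read '2': {P, S, T, W} → {P, S, T, U, W}.
Read '1': {P, S, T, U, W} → {R, T, V, W}.
That set has 4 states.

4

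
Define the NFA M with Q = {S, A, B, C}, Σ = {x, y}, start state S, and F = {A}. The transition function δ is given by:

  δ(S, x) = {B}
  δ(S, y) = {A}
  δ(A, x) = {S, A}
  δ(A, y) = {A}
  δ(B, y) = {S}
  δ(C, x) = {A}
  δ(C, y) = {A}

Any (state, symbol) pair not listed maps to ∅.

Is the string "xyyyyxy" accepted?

Yes

Start in {S}.
Read 'x': S→{B}; now {B}.
Read 'y': B→{S}; now {S}.
Read 'y': S→{A}; now {A}.
Read 'y': A→{A}; now {A}.
Read 'y': A→{A}; now {A}.
Read 'x': A→{S, A}; now {S, A}.
Read 'y': S→{A}, A→{A}; now {A}.
The final set {A} contains the accepting state A.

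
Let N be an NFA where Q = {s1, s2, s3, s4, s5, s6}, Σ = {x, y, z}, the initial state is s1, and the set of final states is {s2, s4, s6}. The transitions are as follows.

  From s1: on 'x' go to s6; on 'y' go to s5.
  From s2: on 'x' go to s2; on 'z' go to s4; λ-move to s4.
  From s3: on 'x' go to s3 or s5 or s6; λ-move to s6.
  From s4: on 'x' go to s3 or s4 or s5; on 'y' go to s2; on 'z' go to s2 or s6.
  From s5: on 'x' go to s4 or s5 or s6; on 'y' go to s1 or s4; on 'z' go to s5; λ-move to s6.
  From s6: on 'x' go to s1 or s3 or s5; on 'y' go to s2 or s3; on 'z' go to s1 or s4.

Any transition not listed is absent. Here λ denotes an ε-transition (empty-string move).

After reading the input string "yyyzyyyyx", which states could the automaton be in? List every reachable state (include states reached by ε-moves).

{s1, s2, s3, s4, s5, s6}

Start in {s1}.
Read 'y': s1→{s5}; union {s5}; ε-closure = {s5, s6}.
Read 'y': s5→{s1, s4}, s6→{s2, s3}; union {s1, s2, s3, s4}; ε-closure = {s1, s2, s3, s4, s6}.
Read 'y': s1→{s5}, s2→∅, s3→∅, s4→{s2}, s6→{s2, s3}; union {s2, s3, s5}; ε-closure = {s2, s3, s4, s5, s6}.
Read 'z': s2→{s4}, s3→∅, s4→{s2, s6}, s5→{s5}, s6→{s1, s4}; now {s1, s2, s4, s5, s6}.
Read 'y': s1→{s5}, s2→∅, s4→{s2}, s5→{s1, s4}, s6→{s2, s3}; union {s1, s2, s3, s4, s5}; ε-closure = {s1, s2, s3, s4, s5, s6}.
Read 'y': s1→{s5}, s2→∅, s3→∅, s4→{s2}, s5→{s1, s4}, s6→{s2, s3}; union {s1, s2, s3, s4, s5}; ε-closure = {s1, s2, s3, s4, s5, s6}.
Read 'y': s1→{s5}, s2→∅, s3→∅, s4→{s2}, s5→{s1, s4}, s6→{s2, s3}; union {s1, s2, s3, s4, s5}; ε-closure = {s1, s2, s3, s4, s5, s6}.
Read 'y': s1→{s5}, s2→∅, s3→∅, s4→{s2}, s5→{s1, s4}, s6→{s2, s3}; union {s1, s2, s3, s4, s5}; ε-closure = {s1, s2, s3, s4, s5, s6}.
Read 'x': s1→{s6}, s2→{s2}, s3→{s3, s5, s6}, s4→{s3, s4, s5}, s5→{s4, s5, s6}, s6→{s1, s3, s5}; now {s1, s2, s3, s4, s5, s6}.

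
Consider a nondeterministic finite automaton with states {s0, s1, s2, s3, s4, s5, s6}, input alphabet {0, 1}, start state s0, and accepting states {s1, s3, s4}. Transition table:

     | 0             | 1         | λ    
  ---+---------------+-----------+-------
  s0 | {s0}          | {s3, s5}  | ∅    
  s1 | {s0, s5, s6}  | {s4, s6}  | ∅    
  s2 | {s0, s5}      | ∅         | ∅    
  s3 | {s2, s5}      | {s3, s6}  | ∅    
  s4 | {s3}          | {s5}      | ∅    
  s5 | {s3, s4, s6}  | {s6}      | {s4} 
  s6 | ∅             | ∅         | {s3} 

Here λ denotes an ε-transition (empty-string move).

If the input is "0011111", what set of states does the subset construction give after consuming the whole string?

{s3, s4, s5, s6}

Start in {s0}.
Read '0': s0→{s0}; now {s0}.
Read '0': s0→{s0}; now {s0}.
Read '1': s0→{s3, s5}; union {s3, s5}; ε-closure = {s3, s4, s5}.
Read '1': s3→{s3, s6}, s4→{s5}, s5→{s6}; union {s3, s5, s6}; ε-closure = {s3, s4, s5, s6}.
Read '1': s3→{s3, s6}, s4→{s5}, s5→{s6}, s6→∅; union {s3, s5, s6}; ε-closure = {s3, s4, s5, s6}.
Read '1': s3→{s3, s6}, s4→{s5}, s5→{s6}, s6→∅; union {s3, s5, s6}; ε-closure = {s3, s4, s5, s6}.
Read '1': s3→{s3, s6}, s4→{s5}, s5→{s6}, s6→∅; union {s3, s5, s6}; ε-closure = {s3, s4, s5, s6}.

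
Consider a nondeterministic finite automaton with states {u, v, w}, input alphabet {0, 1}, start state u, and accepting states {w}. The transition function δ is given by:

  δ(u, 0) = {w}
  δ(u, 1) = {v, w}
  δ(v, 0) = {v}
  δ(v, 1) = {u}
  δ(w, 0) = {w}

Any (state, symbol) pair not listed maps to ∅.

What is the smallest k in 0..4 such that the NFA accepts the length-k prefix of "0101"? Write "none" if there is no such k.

1

Start in {u}.
Read '0': {u} → {w}.
None of the earlier sets intersect F, but {w} does.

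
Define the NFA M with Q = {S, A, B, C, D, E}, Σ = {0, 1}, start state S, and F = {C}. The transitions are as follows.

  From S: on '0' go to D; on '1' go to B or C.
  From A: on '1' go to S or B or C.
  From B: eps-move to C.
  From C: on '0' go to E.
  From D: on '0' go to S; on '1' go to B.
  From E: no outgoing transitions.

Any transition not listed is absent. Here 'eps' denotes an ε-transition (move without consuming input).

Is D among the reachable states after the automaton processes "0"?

Start in {S}.
Read '0': S→{D}; now {D}.
State D is in {D}.

Yes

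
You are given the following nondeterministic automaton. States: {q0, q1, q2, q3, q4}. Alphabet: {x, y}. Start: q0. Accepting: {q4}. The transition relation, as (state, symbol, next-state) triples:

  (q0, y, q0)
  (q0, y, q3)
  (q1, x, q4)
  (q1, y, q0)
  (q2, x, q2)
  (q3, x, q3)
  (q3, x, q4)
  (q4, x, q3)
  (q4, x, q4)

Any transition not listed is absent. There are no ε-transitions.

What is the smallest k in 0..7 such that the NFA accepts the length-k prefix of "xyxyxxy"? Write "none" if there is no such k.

none

Start in {q0}.
Read 'x': q0→∅; now ∅.
The set is empty and remains empty for the remaining 6 symbols.
No reachable set along the way intersects F.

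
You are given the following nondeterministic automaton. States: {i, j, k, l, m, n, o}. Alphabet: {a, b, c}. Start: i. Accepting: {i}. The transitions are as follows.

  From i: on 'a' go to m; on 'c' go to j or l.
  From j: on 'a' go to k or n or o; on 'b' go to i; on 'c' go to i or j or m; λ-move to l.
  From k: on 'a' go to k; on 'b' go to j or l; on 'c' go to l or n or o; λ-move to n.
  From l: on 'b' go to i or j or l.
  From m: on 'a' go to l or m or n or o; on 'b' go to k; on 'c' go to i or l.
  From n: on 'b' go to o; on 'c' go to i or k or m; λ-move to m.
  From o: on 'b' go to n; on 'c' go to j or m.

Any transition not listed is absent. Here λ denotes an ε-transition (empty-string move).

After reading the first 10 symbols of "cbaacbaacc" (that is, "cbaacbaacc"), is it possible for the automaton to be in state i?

Start in {i}.
Read 'c': i→{j, l}; now {j, l}.
Read 'b': j→{i}, l→{i, j, l}; now {i, j, l}.
Read 'a': i→{m}, j→{k, n, o}, l→∅; now {k, m, n, o}.
Read 'a': k→{k}, m→{l, m, n, o}, n→∅, o→∅; now {k, l, m, n, o}.
Read 'c': k→{l, n, o}, l→∅, m→{i, l}, n→{i, k, m}, o→{j, m}; now {i, j, k, l, m, n, o}.
Read 'b': i→∅, j→{i}, k→{j, l}, l→{i, j, l}, m→{k}, n→{o}, o→{n}; union {i, j, k, l, n, o}; ε-closure = {i, j, k, l, m, n, o}.
Read 'a': i→{m}, j→{k, n, o}, k→{k}, l→∅, m→{l, m, n, o}, n→∅, o→∅; now {k, l, m, n, o}.
Read 'a': k→{k}, l→∅, m→{l, m, n, o}, n→∅, o→∅; now {k, l, m, n, o}.
Read 'c': k→{l, n, o}, l→∅, m→{i, l}, n→{i, k, m}, o→{j, m}; now {i, j, k, l, m, n, o}.
Read 'c': i→{j, l}, j→{i, j, m}, k→{l, n, o}, l→∅, m→{i, l}, n→{i, k, m}, o→{j, m}; now {i, j, k, l, m, n, o}.
State i is in {i, j, k, l, m, n, o}.

Yes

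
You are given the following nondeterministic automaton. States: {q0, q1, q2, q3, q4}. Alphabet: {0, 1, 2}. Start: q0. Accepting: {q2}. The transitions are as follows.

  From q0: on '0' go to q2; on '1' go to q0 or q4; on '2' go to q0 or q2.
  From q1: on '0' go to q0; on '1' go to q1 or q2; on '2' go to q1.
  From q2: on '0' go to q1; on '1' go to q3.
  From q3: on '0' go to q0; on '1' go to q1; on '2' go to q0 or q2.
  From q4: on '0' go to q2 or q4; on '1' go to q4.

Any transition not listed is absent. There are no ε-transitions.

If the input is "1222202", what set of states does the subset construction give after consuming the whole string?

{q1}

Start in {q0}.
Read '1': {q0} → {q0, q4}.
Read '2': {q0, q4} → {q0, q2}.
Read '2': {q0, q2} → {q0, q2}.
Read '2': {q0, q2} → {q0, q2}.
Read '2': {q0, q2} → {q0, q2}.
Read '0': {q0, q2} → {q1, q2}.
Read '2': {q1, q2} → {q1}.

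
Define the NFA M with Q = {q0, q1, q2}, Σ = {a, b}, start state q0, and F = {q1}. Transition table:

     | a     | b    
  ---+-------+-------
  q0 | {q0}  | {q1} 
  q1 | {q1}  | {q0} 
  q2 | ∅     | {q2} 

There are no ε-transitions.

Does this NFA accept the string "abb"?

Start in {q0}.
Read 'a': {q0} → {q0}.
Read 'b': {q0} → {q1}.
Read 'b': {q1} → {q0}.
The final set {q0} contains no accepting state.

No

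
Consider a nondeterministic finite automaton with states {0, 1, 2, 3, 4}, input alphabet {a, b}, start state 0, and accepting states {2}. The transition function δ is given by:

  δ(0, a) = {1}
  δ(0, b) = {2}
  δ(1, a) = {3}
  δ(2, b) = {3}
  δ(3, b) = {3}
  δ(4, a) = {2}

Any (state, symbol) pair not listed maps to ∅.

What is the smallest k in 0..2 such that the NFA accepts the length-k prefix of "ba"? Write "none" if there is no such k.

1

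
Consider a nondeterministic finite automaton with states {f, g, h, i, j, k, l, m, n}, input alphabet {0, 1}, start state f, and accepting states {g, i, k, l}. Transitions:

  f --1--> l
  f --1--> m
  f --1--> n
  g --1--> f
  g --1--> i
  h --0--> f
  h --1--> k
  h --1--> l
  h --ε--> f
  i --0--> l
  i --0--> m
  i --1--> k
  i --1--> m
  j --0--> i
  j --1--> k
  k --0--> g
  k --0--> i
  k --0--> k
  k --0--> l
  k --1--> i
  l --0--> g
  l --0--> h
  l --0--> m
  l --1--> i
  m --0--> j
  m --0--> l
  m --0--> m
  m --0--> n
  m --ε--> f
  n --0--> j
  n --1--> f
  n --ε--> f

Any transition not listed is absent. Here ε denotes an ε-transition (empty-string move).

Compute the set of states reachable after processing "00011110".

∅

Start in {f}.
Read '0': {f} → ∅.
The set is empty and remains empty for the remaining 7 symbols.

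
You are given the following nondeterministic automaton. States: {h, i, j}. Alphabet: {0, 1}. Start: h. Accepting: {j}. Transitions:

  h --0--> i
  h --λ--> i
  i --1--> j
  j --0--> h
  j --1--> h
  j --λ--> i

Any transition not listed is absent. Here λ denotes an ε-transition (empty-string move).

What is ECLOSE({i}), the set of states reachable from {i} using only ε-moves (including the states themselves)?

{i}

Begin with {i}.
No ε-moves leave this set, so the closure equals the set itself.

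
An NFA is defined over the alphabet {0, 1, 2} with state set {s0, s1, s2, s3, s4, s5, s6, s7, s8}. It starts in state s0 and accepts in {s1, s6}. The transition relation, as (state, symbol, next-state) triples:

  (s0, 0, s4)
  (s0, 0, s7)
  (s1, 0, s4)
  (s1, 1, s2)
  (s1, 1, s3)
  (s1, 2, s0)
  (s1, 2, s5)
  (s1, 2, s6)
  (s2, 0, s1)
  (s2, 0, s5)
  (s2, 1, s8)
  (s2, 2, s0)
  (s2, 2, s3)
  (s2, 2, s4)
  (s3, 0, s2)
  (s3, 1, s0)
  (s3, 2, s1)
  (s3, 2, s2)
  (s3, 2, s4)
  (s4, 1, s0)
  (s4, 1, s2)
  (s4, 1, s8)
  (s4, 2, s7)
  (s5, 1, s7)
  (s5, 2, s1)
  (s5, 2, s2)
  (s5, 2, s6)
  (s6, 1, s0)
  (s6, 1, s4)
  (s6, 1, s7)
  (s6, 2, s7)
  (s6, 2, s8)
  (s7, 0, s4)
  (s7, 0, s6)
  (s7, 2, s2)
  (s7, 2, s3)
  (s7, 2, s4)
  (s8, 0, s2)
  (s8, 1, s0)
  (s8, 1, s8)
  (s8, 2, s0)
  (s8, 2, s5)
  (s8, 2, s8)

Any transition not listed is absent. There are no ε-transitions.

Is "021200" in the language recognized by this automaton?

Yes

Start in {s0}.
Read '0': s0→{s4, s7}; now {s4, s7}.
Read '2': s4→{s7}, s7→{s2, s3, s4}; now {s2, s3, s4, s7}.
Read '1': s2→{s8}, s3→{s0}, s4→{s0, s2, s8}, s7→∅; now {s0, s2, s8}.
Read '2': s0→∅, s2→{s0, s3, s4}, s8→{s0, s5, s8}; now {s0, s3, s4, s5, s8}.
Read '0': s0→{s4, s7}, s3→{s2}, s4→∅, s5→∅, s8→{s2}; now {s2, s4, s7}.
Read '0': s2→{s1, s5}, s4→∅, s7→{s4, s6}; now {s1, s4, s5, s6}.
The final set {s1, s4, s5, s6} contains the accepting states s1, s6.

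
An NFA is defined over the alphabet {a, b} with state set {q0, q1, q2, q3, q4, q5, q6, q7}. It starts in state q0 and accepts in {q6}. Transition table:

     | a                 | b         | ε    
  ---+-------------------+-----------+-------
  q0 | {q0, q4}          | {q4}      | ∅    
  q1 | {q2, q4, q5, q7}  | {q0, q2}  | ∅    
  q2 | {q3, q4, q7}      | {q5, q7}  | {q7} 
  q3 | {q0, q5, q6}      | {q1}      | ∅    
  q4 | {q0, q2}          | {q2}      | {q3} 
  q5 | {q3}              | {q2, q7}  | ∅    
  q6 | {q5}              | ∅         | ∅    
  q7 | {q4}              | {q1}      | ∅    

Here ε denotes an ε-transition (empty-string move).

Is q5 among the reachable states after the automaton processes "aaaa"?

Yes

Start in {q0}.
Read 'a': q0→{q0, q4}; union {q0, q4}; ε-closure = {q0, q3, q4}.
Read 'a': q0→{q0, q4}, q3→{q0, q5, q6}, q4→{q0, q2}; union {q0, q2, q4, q5, q6}; ε-closure = {q0, q2, q3, q4, q5, q6, q7}.
Read 'a': q0→{q0, q4}, q2→{q3, q4, q7}, q3→{q0, q5, q6}, q4→{q0, q2}, q5→{q3}, q6→{q5}, q7→{q4}; now {q0, q2, q3, q4, q5, q6, q7}.
Read 'a': q0→{q0, q4}, q2→{q3, q4, q7}, q3→{q0, q5, q6}, q4→{q0, q2}, q5→{q3}, q6→{q5}, q7→{q4}; now {q0, q2, q3, q4, q5, q6, q7}.
State q5 is in {q0, q2, q3, q4, q5, q6, q7}.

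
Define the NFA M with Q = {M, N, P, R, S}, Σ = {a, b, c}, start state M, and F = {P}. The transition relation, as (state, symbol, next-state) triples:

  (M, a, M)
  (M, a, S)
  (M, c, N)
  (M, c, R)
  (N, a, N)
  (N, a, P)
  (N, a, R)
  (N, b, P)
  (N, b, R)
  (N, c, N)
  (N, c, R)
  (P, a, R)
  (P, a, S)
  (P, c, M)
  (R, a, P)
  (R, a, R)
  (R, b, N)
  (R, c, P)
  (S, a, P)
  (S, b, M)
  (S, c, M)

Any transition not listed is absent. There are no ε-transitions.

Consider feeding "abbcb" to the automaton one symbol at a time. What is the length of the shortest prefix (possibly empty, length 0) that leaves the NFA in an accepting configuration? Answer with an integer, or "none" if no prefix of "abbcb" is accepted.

none

Start in {M}.
Read 'a': M→{M, S}; now {M, S}.
Read 'b': M→∅, S→{M}; now {M}.
Read 'b': M→∅; now ∅.
The set is empty and remains empty for the remaining 2 symbols.
No reachable set along the way intersects F.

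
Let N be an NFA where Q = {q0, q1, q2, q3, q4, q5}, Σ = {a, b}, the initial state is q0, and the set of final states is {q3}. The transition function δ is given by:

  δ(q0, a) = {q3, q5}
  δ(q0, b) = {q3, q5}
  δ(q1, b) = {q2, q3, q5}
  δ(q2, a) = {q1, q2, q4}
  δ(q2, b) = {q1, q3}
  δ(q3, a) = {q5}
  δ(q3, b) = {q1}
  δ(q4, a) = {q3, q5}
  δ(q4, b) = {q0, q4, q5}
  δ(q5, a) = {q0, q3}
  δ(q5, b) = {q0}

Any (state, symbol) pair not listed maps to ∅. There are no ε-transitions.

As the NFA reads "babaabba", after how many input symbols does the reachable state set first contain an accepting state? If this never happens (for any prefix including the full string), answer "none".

1

Start in {q0}.
Read 'b': {q0} → {q3, q5}.
None of the earlier sets intersect F, but {q3, q5} does.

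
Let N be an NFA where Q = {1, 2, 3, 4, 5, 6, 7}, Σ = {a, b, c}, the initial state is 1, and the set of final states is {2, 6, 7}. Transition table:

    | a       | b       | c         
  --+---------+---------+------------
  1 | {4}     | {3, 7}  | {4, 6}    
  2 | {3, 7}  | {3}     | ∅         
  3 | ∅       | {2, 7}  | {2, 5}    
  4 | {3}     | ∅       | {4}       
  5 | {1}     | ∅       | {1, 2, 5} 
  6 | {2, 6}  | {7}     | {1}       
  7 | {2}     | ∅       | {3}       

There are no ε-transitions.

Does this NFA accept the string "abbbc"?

No

Start in {1}.
Read 'a': {1} → {4}.
Read 'b': {4} → ∅.
The set is empty and remains empty for the remaining 3 symbols.
The final set ∅ contains no accepting state.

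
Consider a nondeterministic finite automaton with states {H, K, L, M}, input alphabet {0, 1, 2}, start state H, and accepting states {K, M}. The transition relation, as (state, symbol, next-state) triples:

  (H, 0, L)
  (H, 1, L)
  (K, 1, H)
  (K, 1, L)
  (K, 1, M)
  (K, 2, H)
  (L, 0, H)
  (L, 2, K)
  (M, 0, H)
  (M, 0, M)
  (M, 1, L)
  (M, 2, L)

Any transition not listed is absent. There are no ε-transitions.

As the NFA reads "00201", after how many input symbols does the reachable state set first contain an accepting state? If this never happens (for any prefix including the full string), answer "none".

none

Start in {H}.
Read '0': {H} → {L}.
Read '0': {L} → {H}.
Read '2': {H} → ∅.
The set is empty and remains empty for the remaining 2 symbols.
No reachable set along the way intersects F.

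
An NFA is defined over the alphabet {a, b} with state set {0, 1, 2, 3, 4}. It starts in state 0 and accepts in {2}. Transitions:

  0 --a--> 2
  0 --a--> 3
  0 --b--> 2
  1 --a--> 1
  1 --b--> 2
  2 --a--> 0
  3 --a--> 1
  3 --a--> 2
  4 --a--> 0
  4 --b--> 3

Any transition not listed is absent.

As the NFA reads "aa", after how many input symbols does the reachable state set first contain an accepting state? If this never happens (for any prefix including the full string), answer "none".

1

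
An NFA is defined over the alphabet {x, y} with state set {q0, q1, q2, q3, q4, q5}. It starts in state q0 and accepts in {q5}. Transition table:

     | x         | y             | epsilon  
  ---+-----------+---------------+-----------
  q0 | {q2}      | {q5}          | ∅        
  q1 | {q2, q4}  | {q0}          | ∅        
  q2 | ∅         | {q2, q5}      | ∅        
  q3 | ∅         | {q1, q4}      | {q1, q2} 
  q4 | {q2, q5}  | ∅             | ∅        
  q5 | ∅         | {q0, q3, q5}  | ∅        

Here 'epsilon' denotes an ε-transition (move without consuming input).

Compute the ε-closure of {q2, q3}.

{q1, q2, q3}

Begin with {q2, q3}.
ε-move q3 → q1; add q1.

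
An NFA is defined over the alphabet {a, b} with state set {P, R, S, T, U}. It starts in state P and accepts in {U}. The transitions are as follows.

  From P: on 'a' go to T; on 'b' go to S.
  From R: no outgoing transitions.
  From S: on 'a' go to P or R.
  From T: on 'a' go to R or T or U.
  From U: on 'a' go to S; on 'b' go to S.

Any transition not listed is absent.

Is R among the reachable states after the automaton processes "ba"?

Yes

Start in {P}.
Read 'b': {P} → {S}.
Read 'a': {S} → {P, R}.
State R is in {P, R}.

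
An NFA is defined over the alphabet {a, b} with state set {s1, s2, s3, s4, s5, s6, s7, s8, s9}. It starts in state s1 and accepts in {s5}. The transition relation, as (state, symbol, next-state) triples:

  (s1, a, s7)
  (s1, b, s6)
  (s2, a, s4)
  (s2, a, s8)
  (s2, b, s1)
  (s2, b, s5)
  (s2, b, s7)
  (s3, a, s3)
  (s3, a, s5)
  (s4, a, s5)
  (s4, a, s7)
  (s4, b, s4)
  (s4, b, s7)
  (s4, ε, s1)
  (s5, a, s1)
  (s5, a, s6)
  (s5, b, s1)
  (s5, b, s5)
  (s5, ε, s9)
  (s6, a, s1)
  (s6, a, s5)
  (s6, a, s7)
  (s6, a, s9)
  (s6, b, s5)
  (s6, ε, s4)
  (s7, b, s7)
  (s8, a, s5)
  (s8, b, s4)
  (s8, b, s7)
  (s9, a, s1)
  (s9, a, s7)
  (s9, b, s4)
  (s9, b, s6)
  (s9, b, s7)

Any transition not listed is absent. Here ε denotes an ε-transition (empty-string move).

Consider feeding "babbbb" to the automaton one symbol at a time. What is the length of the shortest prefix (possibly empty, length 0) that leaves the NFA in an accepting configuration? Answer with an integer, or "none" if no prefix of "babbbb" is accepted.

2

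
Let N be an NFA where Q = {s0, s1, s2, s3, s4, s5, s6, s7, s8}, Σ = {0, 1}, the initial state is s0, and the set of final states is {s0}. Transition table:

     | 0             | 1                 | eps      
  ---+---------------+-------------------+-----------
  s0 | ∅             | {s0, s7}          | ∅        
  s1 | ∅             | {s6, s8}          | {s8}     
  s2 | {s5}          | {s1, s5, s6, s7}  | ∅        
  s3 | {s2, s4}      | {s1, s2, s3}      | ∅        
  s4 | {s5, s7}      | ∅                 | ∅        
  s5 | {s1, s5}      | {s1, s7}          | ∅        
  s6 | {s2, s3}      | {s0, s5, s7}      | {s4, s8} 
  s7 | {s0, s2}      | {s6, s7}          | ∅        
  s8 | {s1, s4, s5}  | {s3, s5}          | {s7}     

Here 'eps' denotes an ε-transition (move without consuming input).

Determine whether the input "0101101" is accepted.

No

Start in {s0}.
Read '0': s0→∅; now ∅.
The set is empty and remains empty for the remaining 6 symbols.
The final set ∅ contains no accepting state.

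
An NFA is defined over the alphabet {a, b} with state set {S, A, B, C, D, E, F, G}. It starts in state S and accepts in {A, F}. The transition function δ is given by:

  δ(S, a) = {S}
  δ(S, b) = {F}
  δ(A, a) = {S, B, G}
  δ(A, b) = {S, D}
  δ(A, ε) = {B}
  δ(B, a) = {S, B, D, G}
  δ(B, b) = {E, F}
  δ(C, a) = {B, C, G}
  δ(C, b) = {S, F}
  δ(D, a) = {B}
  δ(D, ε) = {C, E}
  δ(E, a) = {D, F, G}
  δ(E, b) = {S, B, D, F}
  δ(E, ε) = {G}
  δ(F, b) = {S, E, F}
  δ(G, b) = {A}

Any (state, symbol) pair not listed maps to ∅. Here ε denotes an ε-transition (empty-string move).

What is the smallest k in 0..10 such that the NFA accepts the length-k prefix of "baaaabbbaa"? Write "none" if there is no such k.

1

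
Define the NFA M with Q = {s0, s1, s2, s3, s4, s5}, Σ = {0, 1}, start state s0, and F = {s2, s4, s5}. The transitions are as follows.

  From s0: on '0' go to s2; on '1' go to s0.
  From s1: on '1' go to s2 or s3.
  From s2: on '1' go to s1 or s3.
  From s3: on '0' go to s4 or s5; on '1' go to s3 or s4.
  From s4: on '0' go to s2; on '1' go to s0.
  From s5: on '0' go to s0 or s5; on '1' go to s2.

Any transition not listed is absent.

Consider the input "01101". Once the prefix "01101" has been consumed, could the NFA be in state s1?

Start in {s0}.
Read '0': s0→{s2}; now {s2}.
Read '1': s2→{s1, s3}; now {s1, s3}.
Read '1': s1→{s2, s3}, s3→{s3, s4}; now {s2, s3, s4}.
Read '0': s2→∅, s3→{s4, s5}, s4→{s2}; now {s2, s4, s5}.
Read '1': s2→{s1, s3}, s4→{s0}, s5→{s2}; now {s0, s1, s2, s3}.
State s1 is in {s0, s1, s2, s3}.

Yes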